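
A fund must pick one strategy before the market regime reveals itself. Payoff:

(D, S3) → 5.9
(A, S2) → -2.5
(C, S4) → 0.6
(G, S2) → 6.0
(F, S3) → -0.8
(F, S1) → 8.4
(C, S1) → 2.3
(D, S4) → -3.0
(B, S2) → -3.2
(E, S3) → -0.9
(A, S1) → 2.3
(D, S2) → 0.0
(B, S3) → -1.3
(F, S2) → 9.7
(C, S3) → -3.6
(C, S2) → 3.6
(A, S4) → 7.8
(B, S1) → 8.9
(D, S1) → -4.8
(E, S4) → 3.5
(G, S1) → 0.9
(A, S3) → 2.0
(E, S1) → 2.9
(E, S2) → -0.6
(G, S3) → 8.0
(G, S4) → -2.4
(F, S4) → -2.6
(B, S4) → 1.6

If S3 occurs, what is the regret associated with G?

0.0

Best payoff under S3 is 8.0.
Regret = 8.0 − 8.0 = 0.0.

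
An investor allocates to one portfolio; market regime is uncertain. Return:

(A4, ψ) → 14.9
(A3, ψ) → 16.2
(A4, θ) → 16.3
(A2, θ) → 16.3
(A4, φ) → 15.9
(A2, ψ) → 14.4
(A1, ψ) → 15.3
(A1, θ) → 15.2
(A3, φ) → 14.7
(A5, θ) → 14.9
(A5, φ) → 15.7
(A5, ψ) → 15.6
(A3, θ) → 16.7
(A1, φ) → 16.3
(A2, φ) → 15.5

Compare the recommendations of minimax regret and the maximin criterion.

Column bests: θ=16.7, φ=16.3, ψ=16.2.
A1 regrets: 1.5, 0.0, 0.9 → max 1.5
A2 regrets: 0.4, 0.8, 1.8 → max 1.8
A3 regrets: 0.0, 1.6, 0.0 → max 1.6
A4 regrets: 0.4, 0.4, 1.3 → max 1.3
A5 regrets: 1.8, 0.6, 0.6 → max 1.8
Smallest max regret = 1.3 → A4.
Row minima: A1=15.2, A2=14.4, A3=14.7, A4=14.9, A5=14.9
Best worst-case = 15.2 → A1.

minimax regret → A4; maximin → A1 (disagree)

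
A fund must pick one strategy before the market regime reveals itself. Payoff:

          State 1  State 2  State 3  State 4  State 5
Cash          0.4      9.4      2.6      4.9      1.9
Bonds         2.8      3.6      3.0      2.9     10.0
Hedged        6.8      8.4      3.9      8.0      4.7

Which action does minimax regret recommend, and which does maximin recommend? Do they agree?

Column bests: State 1=6.8, State 2=9.4, State 3=3.9, State 4=8.0, State 5=10.0.
Cash regrets: 6.4, 0.0, 1.3, 3.1, 8.1 → max 8.1
Bonds regrets: 4.0, 5.8, 0.9, 5.1, 0.0 → max 5.8
Hedged regrets: 0.0, 1.0, 0.0, 0.0, 5.3 → max 5.3
Smallest max regret = 5.3 → Hedged.
Row minima: Cash=0.4, Bonds=2.8, Hedged=3.9
Best worst-case = 3.9 → Hedged.

minimax regret → Hedged; maximin → Hedged (agree)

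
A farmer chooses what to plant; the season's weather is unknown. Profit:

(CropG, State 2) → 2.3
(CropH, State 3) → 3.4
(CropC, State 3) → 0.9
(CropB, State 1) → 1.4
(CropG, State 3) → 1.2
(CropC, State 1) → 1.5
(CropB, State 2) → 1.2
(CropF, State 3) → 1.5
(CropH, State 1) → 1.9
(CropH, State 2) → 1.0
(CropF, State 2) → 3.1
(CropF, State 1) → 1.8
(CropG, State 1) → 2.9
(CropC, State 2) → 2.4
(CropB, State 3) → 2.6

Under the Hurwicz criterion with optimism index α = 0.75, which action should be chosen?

CropH

CropG: 0.75·2.9 + 0.25·1.2 = 2.475
CropB: 0.75·2.6 + 0.25·1.2 = 2.25
CropC: 0.75·2.4 + 0.25·0.9 = 2.025
CropF: 0.75·3.1 + 0.25·1.5 = 2.7
CropH: 0.75·3.4 + 0.25·1.0 = 2.8
Highest Hurwicz score = 2.8 → CropH.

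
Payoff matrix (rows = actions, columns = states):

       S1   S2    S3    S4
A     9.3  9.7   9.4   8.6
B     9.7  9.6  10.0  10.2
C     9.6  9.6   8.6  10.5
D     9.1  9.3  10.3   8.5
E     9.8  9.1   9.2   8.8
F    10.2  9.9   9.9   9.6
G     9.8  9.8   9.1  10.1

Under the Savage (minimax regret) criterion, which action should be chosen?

Column bests: S1=10.2, S2=9.9, S3=10.3, S4=10.5.
A regrets: 0.9, 0.2, 0.9, 1.9 → max 1.9
B regrets: 0.5, 0.3, 0.3, 0.3 → max 0.5
C regrets: 0.6, 0.3, 1.7, 0.0 → max 1.7
D regrets: 1.1, 0.6, 0.0, 2.0 → max 2.0
E regrets: 0.4, 0.8, 1.1, 1.7 → max 1.7
F regrets: 0.0, 0.0, 0.4, 0.9 → max 0.9
G regrets: 0.4, 0.1, 1.2, 0.4 → max 1.2
Smallest max regret = 0.5 → B.

B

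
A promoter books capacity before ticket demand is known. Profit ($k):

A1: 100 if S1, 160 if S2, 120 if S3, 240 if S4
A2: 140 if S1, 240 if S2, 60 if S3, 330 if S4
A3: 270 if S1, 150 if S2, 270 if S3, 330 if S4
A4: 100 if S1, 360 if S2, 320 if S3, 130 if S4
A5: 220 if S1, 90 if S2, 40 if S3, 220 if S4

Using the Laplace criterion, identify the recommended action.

Row averages: A1=155, A2=192.5, A3=255, A4=227.5, A5=142.5
Highest average = 255 → A3.

A3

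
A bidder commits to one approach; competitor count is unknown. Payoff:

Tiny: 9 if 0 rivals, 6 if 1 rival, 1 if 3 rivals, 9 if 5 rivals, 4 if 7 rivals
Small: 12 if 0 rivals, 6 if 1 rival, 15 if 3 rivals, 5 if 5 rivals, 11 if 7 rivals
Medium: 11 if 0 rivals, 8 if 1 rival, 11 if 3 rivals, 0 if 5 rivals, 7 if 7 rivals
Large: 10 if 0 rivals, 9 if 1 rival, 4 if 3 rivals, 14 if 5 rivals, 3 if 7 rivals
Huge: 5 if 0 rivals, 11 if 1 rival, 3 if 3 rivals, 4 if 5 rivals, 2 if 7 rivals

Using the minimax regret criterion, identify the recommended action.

Column bests: 0 rivals=12, 1 rival=11, 3 rivals=15, 5 rivals=14, 7 rivals=11.
Tiny regrets: 3, 5, 14, 5, 7 → max 14
Small regrets: 0, 5, 0, 9, 0 → max 9
Medium regrets: 1, 3, 4, 14, 4 → max 14
Large regrets: 2, 2, 11, 0, 8 → max 11
Huge regrets: 7, 0, 12, 10, 9 → max 12
Smallest max regret = 9 → Small.

Small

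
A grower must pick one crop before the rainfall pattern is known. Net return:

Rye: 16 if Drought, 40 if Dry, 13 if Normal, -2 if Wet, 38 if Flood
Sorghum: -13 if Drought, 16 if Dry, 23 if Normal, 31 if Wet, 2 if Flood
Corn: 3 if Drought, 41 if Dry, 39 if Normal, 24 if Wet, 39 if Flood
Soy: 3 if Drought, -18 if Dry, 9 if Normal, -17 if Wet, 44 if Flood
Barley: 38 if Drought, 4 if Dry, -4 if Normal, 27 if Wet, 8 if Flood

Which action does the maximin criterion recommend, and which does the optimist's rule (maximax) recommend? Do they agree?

Row minima: Rye=-2, Sorghum=-13, Corn=3, Soy=-18, Barley=-4
Best worst-case = 3 → Corn.
Row maxima: Rye=40, Sorghum=31, Corn=41, Soy=44, Barley=38
Best best-case = 44 → Soy.

maximin → Corn; maximax → Soy (disagree)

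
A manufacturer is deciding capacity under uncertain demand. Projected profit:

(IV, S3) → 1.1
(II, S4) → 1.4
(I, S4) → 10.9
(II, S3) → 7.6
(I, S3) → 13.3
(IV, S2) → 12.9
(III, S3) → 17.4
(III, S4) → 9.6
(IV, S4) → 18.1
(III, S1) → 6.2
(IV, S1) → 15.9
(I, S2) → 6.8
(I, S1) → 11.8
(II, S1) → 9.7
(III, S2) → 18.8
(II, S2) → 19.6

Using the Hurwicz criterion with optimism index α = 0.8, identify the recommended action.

III

I: 0.8·13.3 + 0.2·6.8 = 12
II: 0.8·19.6 + 0.2·1.4 = 15.96
III: 0.8·18.8 + 0.2·6.2 = 16.28
IV: 0.8·18.1 + 0.2·1.1 = 14.7
Highest Hurwicz score = 16.28 → III.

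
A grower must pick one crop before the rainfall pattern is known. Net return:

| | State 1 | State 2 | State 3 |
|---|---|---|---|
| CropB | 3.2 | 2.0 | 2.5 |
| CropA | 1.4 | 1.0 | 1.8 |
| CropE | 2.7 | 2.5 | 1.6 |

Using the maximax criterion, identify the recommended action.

CropB

Row maxima: CropB=3.2, CropA=1.8, CropE=2.7
Best best-case = 3.2 → CropB.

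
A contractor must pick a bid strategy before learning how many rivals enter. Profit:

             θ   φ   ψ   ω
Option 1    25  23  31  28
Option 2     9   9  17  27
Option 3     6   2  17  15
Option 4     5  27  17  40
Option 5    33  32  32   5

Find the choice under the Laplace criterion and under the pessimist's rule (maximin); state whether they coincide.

Row averages: Option 1=26.75, Option 2=15.5, Option 3=10, Option 4=22.25, Option 5=25.5
Highest average = 26.75 → Option 1.
Row minima: Option 1=23, Option 2=9, Option 3=2, Option 4=5, Option 5=5
Best worst-case = 23 → Option 1.

laplace → Option 1; maximin → Option 1 (agree)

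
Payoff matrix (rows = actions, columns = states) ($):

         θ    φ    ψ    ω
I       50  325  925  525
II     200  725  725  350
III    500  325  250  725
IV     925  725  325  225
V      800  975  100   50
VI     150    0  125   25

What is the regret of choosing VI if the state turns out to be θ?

Best payoff under θ is 925.
Regret = 925 − 150 = 775.

775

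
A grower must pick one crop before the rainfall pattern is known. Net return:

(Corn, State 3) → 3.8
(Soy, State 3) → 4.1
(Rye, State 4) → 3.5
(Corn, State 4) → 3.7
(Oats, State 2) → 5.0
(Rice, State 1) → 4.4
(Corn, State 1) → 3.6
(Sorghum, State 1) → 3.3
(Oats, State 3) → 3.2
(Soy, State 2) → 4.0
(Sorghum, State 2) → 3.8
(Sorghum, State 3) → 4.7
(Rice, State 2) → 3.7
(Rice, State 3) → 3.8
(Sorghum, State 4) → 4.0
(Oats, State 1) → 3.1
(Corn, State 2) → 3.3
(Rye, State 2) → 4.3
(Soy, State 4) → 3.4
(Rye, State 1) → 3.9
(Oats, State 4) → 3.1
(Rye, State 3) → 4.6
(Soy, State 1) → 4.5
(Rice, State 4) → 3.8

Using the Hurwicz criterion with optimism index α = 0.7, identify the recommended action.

Oats

Corn: 0.7·3.8 + 0.3·3.3 = 3.65
Soy: 0.7·4.5 + 0.3·3.4 = 4.17
Oats: 0.7·5.0 + 0.3·3.1 = 4.43
Sorghum: 0.7·4.7 + 0.3·3.3 = 4.28
Rye: 0.7·4.6 + 0.3·3.5 = 4.27
Rice: 0.7·4.4 + 0.3·3.7 = 4.19
Highest Hurwicz score = 4.43 → Oats.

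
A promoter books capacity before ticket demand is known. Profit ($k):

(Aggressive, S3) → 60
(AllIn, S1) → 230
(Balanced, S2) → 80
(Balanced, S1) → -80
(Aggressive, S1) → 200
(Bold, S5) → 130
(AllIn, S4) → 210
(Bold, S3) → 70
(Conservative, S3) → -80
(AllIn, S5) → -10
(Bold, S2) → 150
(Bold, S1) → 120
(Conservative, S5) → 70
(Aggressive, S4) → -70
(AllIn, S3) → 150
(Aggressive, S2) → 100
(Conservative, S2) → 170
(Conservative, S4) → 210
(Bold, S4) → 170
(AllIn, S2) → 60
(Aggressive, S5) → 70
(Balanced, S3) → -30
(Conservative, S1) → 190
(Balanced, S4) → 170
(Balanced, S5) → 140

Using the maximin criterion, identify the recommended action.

Row minima: Conservative=-80, Balanced=-80, Aggressive=-70, Bold=70, AllIn=-10
Best worst-case = 70 → Bold.

Bold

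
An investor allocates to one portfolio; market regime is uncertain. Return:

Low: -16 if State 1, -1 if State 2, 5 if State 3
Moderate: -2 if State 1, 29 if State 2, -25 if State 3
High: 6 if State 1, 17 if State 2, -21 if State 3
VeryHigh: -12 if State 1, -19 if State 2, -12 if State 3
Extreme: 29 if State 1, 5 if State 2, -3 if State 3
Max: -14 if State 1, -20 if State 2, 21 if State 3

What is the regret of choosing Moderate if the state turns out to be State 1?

Best payoff under State 1 is 29.
Regret = 29 − (-2) = 31.

31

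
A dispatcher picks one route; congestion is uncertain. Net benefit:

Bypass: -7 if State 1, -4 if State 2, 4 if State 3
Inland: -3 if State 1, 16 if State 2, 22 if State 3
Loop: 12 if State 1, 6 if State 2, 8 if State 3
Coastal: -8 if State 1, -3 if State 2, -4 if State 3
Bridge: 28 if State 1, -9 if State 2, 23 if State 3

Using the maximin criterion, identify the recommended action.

Loop

Row minima: Bypass=-7, Inland=-3, Loop=6, Coastal=-8, Bridge=-9
Best worst-case = 6 → Loop.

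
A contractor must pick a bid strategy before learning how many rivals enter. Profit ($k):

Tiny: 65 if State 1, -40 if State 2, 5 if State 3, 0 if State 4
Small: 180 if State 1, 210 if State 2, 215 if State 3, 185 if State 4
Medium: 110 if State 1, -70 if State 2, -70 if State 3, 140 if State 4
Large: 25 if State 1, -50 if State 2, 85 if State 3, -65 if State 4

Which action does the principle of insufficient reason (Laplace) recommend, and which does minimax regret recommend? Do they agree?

Row averages: Tiny=7.5, Small=197.5, Medium=27.5, Large=-1.25
Highest average = 197.5 → Small.
Column bests: State 1=180, State 2=210, State 3=215, State 4=185.
Tiny regrets: 115, 250, 210, 185 → max 250
Small regrets: 0, 0, 0, 0 → max 0
Medium regrets: 70, 280, 285, 45 → max 285
Large regrets: 155, 260, 130, 250 → max 260
Smallest max regret = 0 → Small.

laplace → Small; minimax regret → Small (agree)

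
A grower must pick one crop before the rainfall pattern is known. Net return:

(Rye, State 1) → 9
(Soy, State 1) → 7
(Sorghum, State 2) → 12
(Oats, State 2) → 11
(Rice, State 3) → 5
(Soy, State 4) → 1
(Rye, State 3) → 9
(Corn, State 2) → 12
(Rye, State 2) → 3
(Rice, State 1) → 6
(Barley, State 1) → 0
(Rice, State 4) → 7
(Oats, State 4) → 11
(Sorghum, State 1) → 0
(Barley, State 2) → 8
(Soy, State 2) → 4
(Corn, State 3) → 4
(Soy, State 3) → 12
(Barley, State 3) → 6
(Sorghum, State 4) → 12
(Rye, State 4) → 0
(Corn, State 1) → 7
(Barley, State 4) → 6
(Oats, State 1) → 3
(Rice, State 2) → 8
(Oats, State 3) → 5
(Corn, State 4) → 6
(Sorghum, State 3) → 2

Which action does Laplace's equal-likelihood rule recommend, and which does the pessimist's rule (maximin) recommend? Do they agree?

Row averages: Soy=6, Sorghum=6.5, Barley=5, Oats=7.5, Corn=7.25, Rye=5.25, Rice=6.5
Highest average = 7.5 → Oats.
Row minima: Soy=1, Sorghum=0, Barley=0, Oats=3, Corn=4, Rye=0, Rice=5
Best worst-case = 5 → Rice.

laplace → Oats; maximin → Rice (disagree)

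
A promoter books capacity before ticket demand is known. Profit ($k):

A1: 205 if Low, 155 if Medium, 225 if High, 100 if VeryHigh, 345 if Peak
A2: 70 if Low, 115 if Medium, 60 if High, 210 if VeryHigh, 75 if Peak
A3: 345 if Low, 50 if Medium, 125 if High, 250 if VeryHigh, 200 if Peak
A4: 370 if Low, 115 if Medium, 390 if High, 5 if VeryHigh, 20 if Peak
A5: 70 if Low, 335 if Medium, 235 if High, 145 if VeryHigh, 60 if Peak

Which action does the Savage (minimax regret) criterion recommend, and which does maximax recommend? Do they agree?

minimax regret → A1; maximax → A4 (disagree)

Column bests: Low=370, Medium=335, High=390, VeryHigh=250, Peak=345.
A1 regrets: 165, 180, 165, 150, 0 → max 180
A2 regrets: 300, 220, 330, 40, 270 → max 330
A3 regrets: 25, 285, 265, 0, 145 → max 285
A4 regrets: 0, 220, 0, 245, 325 → max 325
A5 regrets: 300, 0, 155, 105, 285 → max 300
Smallest max regret = 180 → A1.
Row maxima: A1=345, A2=210, A3=345, A4=390, A5=335
Best best-case = 390 → A4.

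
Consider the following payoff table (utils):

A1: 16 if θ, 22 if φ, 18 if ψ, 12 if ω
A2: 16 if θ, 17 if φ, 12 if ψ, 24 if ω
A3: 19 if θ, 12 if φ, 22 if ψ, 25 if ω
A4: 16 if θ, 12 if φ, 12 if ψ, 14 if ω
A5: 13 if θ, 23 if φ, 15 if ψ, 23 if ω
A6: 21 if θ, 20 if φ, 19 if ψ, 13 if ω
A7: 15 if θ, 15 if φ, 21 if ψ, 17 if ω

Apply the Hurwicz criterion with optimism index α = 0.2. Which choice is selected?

A1: 0.2·22 + 0.8·12 = 14
A2: 0.2·24 + 0.8·12 = 14.4
A3: 0.2·25 + 0.8·12 = 14.6
A4: 0.2·16 + 0.8·12 = 12.8
A5: 0.2·23 + 0.8·13 = 15
A6: 0.2·21 + 0.8·13 = 14.6
A7: 0.2·21 + 0.8·15 = 16.2
Highest Hurwicz score = 16.2 → A7.

A7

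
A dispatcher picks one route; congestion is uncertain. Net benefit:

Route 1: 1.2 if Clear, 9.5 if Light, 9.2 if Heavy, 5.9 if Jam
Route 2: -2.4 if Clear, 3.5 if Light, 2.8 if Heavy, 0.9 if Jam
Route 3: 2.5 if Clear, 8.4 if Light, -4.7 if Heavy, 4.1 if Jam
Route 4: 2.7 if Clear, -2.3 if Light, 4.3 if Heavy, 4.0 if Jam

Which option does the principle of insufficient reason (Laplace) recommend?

Route 1

Row averages: Route 1=6.45, Route 2=1.2, Route 3=2.575, Route 4=2.175
Highest average = 6.45 → Route 1.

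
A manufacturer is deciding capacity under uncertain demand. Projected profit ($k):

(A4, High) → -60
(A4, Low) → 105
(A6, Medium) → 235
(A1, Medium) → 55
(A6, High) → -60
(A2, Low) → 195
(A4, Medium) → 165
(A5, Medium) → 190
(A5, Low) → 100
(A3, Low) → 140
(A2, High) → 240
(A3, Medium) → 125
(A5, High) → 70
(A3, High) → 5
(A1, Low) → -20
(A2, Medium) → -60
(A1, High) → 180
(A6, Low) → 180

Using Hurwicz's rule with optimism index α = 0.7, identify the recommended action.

A5

A1: 0.7·180 + 0.3·(-20) = 120
A2: 0.7·240 + 0.3·(-60) = 150
A3: 0.7·140 + 0.3·5 = 99.5
A4: 0.7·165 + 0.3·(-60) = 97.5
A5: 0.7·190 + 0.3·70 = 154
A6: 0.7·235 + 0.3·(-60) = 146.5
Highest Hurwicz score = 154 → A5.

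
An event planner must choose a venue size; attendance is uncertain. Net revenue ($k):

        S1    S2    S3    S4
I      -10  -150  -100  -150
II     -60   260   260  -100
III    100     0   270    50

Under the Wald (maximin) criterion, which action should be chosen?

Row minima: I=-150, II=-100, III=0
Best worst-case = 0 → III.

III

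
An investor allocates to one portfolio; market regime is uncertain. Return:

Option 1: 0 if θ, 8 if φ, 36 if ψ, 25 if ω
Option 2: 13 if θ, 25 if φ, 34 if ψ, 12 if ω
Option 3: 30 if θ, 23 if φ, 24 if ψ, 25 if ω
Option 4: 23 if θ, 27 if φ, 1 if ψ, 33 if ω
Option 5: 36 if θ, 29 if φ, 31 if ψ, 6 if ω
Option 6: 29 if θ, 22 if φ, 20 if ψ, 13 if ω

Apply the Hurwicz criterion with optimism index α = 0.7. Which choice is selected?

Option 1: 0.7·36 + 0.3·0 = 25.2
Option 2: 0.7·34 + 0.3·12 = 27.4
Option 3: 0.7·30 + 0.3·23 = 27.9
Option 4: 0.7·33 + 0.3·1 = 23.4
Option 5: 0.7·36 + 0.3·6 = 27
Option 6: 0.7·29 + 0.3·13 = 24.2
Highest Hurwicz score = 27.9 → Option 3.

Option 3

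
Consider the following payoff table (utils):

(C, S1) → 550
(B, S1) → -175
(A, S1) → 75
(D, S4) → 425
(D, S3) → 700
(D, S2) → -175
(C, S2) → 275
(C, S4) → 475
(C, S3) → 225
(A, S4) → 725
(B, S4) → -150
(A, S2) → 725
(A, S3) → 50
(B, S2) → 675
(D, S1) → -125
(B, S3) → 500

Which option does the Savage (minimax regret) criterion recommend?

C

Column bests: S1=550, S2=725, S3=700, S4=725.
A regrets: 475, 0, 650, 0 → max 650
B regrets: 725, 50, 200, 875 → max 875
C regrets: 0, 450, 475, 250 → max 475
D regrets: 675, 900, 0, 300 → max 900
Smallest max regret = 475 → C.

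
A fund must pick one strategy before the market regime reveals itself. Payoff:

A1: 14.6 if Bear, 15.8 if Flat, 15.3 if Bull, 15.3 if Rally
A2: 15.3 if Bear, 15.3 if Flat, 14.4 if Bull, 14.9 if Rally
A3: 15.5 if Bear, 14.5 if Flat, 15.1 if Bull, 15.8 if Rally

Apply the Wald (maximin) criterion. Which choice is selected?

A1

Row minima: A1=14.6, A2=14.4, A3=14.5
Best worst-case = 14.6 → A1.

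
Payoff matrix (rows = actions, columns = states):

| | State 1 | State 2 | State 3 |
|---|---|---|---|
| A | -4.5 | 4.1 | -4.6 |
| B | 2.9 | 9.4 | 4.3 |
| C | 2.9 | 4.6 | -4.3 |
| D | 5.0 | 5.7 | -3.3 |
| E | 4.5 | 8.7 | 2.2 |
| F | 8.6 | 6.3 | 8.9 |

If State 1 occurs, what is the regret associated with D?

3.6

Best payoff under State 1 is 8.6.
Regret = 8.6 − 5.0 = 3.6.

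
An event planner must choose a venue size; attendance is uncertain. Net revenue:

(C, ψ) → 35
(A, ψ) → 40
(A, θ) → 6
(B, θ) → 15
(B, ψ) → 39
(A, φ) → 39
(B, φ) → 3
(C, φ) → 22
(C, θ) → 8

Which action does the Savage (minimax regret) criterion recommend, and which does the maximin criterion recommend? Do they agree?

minimax regret → A; maximin → C (disagree)

Column bests: θ=15, φ=39, ψ=40.
A regrets: 9, 0, 0 → max 9
B regrets: 0, 36, 1 → max 36
C regrets: 7, 17, 5 → max 17
Smallest max regret = 9 → A.
Row minima: A=6, B=3, C=8
Best worst-case = 8 → C.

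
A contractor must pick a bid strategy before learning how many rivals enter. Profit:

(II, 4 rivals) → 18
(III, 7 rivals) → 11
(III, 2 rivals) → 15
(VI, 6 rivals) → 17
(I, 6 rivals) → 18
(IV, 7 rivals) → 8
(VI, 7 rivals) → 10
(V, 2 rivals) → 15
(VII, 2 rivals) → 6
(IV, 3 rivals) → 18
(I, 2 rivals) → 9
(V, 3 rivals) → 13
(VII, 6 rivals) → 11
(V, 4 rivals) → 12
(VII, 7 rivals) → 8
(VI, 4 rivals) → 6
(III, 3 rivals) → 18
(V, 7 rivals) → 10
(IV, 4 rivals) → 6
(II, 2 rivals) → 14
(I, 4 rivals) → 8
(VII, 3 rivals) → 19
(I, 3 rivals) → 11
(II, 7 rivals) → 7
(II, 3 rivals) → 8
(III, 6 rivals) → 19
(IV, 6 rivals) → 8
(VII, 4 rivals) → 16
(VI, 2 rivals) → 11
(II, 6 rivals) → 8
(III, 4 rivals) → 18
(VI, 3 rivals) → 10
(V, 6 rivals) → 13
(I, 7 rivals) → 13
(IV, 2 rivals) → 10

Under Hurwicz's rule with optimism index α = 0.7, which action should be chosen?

III

I: 0.7·18 + 0.3·8 = 15
II: 0.7·18 + 0.3·7 = 14.7
III: 0.7·19 + 0.3·11 = 16.6
IV: 0.7·18 + 0.3·6 = 14.4
V: 0.7·15 + 0.3·10 = 13.5
VI: 0.7·17 + 0.3·6 = 13.7
VII: 0.7·19 + 0.3·6 = 15.1
Highest Hurwicz score = 16.6 → III.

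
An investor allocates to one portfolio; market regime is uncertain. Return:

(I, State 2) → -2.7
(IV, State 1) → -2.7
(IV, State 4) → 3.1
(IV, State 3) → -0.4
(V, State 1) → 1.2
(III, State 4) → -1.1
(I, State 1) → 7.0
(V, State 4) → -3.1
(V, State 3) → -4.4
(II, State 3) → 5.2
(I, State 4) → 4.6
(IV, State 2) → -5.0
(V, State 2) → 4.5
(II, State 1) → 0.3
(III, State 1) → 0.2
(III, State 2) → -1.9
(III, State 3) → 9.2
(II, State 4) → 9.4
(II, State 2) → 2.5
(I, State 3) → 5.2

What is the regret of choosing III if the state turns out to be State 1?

6.8

Best payoff under State 1 is 7.0.
Regret = 7.0 − 0.2 = 6.8.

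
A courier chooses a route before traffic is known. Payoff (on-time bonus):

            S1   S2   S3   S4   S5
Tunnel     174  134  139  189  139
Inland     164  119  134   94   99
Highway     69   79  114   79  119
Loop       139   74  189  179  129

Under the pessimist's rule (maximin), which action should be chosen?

Tunnel

Row minima: Tunnel=134, Inland=94, Highway=69, Loop=74
Best worst-case = 134 → Tunnel.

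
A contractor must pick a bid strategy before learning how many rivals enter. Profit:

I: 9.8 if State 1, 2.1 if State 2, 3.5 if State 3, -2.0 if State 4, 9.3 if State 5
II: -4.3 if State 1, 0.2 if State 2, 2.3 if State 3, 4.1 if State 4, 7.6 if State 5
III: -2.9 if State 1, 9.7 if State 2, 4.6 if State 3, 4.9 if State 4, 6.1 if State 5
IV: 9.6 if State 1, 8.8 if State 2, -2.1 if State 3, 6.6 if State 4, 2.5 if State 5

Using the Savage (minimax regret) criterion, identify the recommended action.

Column bests: State 1=9.8, State 2=9.7, State 3=4.6, State 4=6.6, State 5=9.3.
I regrets: 0.0, 7.6, 1.1, 8.6, 0.0 → max 8.6
II regrets: 14.1, 9.5, 2.3, 2.5, 1.7 → max 14.1
III regrets: 12.7, 0.0, 0.0, 1.7, 3.2 → max 12.7
IV regrets: 0.2, 0.9, 6.7, 0.0, 6.8 → max 6.8
Smallest max regret = 6.8 → IV.

IV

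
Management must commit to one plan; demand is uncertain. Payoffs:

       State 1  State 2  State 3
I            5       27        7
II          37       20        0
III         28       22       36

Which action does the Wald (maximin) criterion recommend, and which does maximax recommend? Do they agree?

Row minima: I=5, II=0, III=22
Best worst-case = 22 → III.
Row maxima: I=27, II=37, III=36
Best best-case = 37 → II.

maximin → III; maximax → II (disagree)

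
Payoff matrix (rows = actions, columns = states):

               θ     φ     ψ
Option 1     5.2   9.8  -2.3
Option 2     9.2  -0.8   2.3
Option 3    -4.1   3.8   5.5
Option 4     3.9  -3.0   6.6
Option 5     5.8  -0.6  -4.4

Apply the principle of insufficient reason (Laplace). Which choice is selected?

Row averages: Option 1=127/30, Option 2=107/30, Option 3=26/15, Option 4=2.5, Option 5=4/15
Highest average = 127/30 → Option 1.

Option 1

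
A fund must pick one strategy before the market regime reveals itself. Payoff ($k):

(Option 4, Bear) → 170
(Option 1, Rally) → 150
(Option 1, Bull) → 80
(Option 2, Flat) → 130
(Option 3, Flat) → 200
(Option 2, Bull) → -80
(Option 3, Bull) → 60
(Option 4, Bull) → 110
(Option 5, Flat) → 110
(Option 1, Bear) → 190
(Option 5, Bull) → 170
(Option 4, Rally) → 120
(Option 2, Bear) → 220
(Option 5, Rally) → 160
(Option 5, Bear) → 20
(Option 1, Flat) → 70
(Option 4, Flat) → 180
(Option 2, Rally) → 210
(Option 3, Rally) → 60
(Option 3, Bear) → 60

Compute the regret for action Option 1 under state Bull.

Best payoff under Bull is 170.
Regret = 170 − 80 = 90.

90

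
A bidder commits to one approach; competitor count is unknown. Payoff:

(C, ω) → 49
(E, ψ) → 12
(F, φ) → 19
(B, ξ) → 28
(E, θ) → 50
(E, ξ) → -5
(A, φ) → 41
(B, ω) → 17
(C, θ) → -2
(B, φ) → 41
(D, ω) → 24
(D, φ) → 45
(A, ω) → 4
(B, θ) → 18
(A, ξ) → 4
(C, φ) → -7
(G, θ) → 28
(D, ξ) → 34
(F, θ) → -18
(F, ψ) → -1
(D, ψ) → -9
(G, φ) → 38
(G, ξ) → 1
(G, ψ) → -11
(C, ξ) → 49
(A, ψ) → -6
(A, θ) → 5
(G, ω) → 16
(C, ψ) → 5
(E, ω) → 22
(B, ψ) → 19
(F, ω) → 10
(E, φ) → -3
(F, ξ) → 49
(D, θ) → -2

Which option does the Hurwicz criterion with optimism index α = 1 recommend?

A: 1·41 + 0·(-6) = 41
B: 1·41 + 0·17 = 41
C: 1·49 + 0·(-7) = 49
D: 1·45 + 0·(-9) = 45
E: 1·50 + 0·(-5) = 50
F: 1·49 + 0·(-18) = 49
G: 1·38 + 0·(-11) = 38
Highest Hurwicz score = 50 → E.

E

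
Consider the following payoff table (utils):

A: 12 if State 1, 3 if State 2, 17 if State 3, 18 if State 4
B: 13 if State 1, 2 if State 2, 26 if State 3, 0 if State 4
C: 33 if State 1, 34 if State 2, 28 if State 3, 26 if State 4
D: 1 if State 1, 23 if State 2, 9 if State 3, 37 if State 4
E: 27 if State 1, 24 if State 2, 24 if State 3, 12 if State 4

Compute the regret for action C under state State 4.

Best payoff under State 4 is 37.
Regret = 37 − 26 = 11.

11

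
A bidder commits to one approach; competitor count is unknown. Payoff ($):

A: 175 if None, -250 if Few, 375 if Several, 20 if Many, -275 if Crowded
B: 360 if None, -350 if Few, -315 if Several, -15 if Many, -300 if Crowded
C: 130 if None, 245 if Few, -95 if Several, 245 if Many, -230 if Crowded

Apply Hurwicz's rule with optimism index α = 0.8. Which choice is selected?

A: 0.8·375 + 0.2·(-275) = 245
B: 0.8·360 + 0.2·(-350) = 218
C: 0.8·245 + 0.2·(-230) = 150
Highest Hurwicz score = 245 → A.

A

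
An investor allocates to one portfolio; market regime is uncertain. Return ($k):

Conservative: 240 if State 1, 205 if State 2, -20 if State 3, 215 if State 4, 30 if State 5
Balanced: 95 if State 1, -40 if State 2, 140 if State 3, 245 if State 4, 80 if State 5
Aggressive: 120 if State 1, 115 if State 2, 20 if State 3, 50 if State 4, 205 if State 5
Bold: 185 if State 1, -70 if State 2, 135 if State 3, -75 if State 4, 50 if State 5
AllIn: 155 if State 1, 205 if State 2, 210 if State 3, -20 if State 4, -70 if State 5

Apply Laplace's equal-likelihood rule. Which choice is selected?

Row averages: Conservative=134, Balanced=104, Aggressive=102, Bold=45, AllIn=96
Highest average = 134 → Conservative.

Conservative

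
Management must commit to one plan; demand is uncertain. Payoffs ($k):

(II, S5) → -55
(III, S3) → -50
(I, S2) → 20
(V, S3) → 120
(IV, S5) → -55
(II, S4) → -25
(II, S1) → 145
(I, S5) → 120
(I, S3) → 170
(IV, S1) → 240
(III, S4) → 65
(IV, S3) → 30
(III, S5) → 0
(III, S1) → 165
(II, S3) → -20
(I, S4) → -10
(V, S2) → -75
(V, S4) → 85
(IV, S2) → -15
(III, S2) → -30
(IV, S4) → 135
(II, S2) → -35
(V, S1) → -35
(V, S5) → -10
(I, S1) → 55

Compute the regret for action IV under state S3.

Best payoff under S3 is 170.
Regret = 170 − 30 = 140.

140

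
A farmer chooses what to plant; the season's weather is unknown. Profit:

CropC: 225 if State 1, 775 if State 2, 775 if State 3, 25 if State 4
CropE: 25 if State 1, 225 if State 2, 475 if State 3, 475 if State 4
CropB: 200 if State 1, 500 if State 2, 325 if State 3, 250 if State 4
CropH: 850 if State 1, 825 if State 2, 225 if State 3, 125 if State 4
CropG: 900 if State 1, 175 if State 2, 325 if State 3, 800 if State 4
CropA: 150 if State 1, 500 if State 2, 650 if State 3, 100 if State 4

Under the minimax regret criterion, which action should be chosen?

Column bests: State 1=900, State 2=825, State 3=775, State 4=800.
CropC regrets: 675, 50, 0, 775 → max 775
CropE regrets: 875, 600, 300, 325 → max 875
CropB regrets: 700, 325, 450, 550 → max 700
CropH regrets: 50, 0, 550, 675 → max 675
CropG regrets: 0, 650, 450, 0 → max 650
CropA regrets: 750, 325, 125, 700 → max 750
Smallest max regret = 650 → CropG.

CropG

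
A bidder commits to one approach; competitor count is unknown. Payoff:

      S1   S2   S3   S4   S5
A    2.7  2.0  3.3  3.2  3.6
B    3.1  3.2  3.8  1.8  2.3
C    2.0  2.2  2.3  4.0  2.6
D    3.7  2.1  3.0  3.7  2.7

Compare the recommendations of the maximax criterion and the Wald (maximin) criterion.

maximax → C; maximin → D (disagree)

Row maxima: A=3.6, B=3.8, C=4.0, D=3.7
Best best-case = 4.0 → C.
Row minima: A=2.0, B=1.8, C=2.0, D=2.1
Best worst-case = 2.1 → D.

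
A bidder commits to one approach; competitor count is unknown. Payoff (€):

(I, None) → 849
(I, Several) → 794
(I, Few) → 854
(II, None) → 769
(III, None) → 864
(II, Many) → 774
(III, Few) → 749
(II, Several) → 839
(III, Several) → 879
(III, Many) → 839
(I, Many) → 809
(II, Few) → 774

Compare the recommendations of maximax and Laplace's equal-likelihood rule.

maximax → III; laplace → III (agree)

Row maxima: I=854, II=839, III=879
Best best-case = 879 → III.
Row averages: I=826.5, II=789, III=832.75
Highest average = 832.75 → III.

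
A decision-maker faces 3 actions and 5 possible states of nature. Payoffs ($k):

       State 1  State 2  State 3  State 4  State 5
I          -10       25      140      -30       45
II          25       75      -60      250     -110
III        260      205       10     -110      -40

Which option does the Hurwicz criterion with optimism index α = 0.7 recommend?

III

I: 0.7·140 + 0.3·(-30) = 89
II: 0.7·250 + 0.3·(-110) = 142
III: 0.7·260 + 0.3·(-110) = 149
Highest Hurwicz score = 149 → III.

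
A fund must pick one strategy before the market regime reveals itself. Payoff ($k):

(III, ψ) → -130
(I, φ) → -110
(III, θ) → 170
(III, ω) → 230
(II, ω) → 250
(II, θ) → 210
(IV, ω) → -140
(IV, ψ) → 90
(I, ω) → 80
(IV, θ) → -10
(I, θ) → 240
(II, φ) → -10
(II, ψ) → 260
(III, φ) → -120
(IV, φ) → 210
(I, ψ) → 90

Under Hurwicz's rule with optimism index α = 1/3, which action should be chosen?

I: 1/3·240 + 2/3·(-110) = 20/3
II: 1/3·260 + 2/3·(-10) = 80
III: 1/3·230 + 2/3·(-130) = -10
IV: 1/3·210 + 2/3·(-140) = -70/3
Highest Hurwicz score = 80 → II.

II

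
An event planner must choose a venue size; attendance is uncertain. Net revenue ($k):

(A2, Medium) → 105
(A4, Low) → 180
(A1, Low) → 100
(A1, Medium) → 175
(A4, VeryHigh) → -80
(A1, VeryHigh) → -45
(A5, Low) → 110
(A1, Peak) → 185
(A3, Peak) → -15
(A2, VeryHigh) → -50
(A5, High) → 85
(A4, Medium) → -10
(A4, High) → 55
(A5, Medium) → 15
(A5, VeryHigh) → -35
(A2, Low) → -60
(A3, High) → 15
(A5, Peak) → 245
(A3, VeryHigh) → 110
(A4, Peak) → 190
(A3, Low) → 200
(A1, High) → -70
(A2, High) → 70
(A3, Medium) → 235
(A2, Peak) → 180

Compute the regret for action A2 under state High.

15

Best payoff under High is 85.
Regret = 85 − 70 = 15.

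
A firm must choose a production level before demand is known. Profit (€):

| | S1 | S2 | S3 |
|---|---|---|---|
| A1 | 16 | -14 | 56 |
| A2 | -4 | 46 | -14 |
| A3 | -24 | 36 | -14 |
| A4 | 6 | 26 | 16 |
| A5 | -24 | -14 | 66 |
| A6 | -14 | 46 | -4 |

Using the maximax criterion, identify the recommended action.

A5

Row maxima: A1=56, A2=46, A3=36, A4=26, A5=66, A6=46
Best best-case = 66 → A5.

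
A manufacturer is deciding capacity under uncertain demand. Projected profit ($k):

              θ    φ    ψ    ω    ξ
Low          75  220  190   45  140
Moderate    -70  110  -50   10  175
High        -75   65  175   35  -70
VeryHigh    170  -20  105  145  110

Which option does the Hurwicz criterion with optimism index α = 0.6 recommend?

Low

Low: 0.6·220 + 0.4·45 = 150
Moderate: 0.6·175 + 0.4·(-70) = 77
High: 0.6·175 + 0.4·(-75) = 75
VeryHigh: 0.6·170 + 0.4·(-20) = 94
Highest Hurwicz score = 150 → Low.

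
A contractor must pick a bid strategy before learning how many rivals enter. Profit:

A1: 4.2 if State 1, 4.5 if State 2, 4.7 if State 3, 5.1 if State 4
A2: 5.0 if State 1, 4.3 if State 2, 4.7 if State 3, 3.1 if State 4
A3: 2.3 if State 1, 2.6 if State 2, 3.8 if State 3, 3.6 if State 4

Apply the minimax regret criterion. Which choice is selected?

Column bests: State 1=5.0, State 2=4.5, State 3=4.7, State 4=5.1.
A1 regrets: 0.8, 0.0, 0.0, 0.0 → max 0.8
A2 regrets: 0.0, 0.2, 0.0, 2.0 → max 2.0
A3 regrets: 2.7, 1.9, 0.9, 1.5 → max 2.7
Smallest max regret = 0.8 → A1.

A1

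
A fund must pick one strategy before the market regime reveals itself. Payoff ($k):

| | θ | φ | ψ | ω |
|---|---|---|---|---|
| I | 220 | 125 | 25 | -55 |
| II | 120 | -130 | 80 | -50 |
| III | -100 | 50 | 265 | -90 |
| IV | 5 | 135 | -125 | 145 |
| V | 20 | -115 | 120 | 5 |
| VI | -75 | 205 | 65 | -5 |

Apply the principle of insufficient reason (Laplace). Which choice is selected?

Row averages: I=78.75, II=5, III=31.25, IV=40, V=7.5, VI=47.5
Highest average = 78.75 → I.

I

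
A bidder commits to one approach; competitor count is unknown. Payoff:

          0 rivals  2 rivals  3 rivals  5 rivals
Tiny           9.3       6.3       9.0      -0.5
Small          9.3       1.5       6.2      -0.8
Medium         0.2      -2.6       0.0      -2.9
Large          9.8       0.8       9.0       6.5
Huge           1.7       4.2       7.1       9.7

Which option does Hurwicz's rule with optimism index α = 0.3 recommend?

Tiny: 0.3·9.3 + 0.7·(-0.5) = 2.44
Small: 0.3·9.3 + 0.7·(-0.8) = 2.23
Medium: 0.3·0.2 + 0.7·(-2.9) = -1.97
Large: 0.3·9.8 + 0.7·0.8 = 3.5
Huge: 0.3·9.7 + 0.7·1.7 = 4.1
Highest Hurwicz score = 4.1 → Huge.

Huge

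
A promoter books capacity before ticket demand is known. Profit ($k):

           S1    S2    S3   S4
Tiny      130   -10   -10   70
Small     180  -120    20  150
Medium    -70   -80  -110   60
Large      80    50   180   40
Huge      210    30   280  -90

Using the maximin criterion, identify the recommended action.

Large

Row minima: Tiny=-10, Small=-120, Medium=-110, Large=40, Huge=-90
Best worst-case = 40 → Large.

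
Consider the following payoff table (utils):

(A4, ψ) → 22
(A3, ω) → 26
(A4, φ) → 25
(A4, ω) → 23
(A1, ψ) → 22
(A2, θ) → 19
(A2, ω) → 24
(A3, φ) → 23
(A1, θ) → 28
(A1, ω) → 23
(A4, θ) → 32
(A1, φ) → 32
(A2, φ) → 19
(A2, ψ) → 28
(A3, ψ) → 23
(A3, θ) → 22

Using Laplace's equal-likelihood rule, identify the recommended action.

A1

Row averages: A1=26.25, A2=22.5, A3=23.5, A4=25.5
Highest average = 26.25 → A1.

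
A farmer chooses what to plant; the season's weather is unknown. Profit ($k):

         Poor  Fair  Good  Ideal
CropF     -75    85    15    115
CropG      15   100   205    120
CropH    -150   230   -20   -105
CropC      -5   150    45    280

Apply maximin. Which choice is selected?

Row minima: CropF=-75, CropG=15, CropH=-150, CropC=-5
Best worst-case = 15 → CropG.

CropG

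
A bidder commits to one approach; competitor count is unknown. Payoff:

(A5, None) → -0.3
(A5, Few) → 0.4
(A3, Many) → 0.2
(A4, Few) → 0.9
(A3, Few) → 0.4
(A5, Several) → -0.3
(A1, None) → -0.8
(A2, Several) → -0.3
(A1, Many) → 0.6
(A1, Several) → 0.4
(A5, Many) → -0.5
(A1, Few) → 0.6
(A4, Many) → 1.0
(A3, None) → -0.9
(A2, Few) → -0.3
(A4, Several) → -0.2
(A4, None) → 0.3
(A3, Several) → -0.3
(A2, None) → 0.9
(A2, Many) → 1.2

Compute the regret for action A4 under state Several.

0.6

Best payoff under Several is 0.4.
Regret = 0.4 − (-0.2) = 0.6.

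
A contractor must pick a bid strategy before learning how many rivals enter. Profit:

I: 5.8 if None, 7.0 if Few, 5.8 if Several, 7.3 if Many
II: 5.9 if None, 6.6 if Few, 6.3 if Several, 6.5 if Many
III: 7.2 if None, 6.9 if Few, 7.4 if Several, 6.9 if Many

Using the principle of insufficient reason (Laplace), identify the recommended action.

Row averages: I=6.475, II=6.325, III=7.1
Highest average = 7.1 → III.

III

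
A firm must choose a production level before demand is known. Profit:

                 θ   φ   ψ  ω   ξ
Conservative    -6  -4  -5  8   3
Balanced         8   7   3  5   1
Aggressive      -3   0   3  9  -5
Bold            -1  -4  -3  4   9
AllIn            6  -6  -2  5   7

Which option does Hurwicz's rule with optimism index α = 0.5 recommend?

Balanced

Conservative: 0.5·8 + 0.5·(-6) = 1
Balanced: 0.5·8 + 0.5·1 = 4.5
Aggressive: 0.5·9 + 0.5·(-5) = 2
Bold: 0.5·9 + 0.5·(-4) = 2.5
AllIn: 0.5·7 + 0.5·(-6) = 0.5
Highest Hurwicz score = 4.5 → Balanced.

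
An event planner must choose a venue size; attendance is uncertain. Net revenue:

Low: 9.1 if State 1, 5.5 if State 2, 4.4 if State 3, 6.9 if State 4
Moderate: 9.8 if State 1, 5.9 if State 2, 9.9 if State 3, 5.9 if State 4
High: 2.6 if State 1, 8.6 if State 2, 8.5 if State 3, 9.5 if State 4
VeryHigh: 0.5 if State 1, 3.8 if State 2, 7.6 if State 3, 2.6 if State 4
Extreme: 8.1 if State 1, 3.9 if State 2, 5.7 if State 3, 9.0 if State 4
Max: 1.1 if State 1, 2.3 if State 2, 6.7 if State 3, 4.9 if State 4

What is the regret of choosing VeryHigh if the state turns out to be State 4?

Best payoff under State 4 is 9.5.
Regret = 9.5 − 2.6 = 6.9.

6.9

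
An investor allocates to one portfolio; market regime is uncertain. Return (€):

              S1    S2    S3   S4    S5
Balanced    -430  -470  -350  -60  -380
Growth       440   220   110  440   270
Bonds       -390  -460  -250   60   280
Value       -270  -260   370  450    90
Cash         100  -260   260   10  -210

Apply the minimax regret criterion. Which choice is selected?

Column bests: S1=440, S2=220, S3=370, S4=450, S5=280.
Balanced regrets: 870, 690, 720, 510, 660 → max 870
Growth regrets: 0, 0, 260, 10, 10 → max 260
Bonds regrets: 830, 680, 620, 390, 0 → max 830
Value regrets: 710, 480, 0, 0, 190 → max 710
Cash regrets: 340, 480, 110, 440, 490 → max 490
Smallest max regret = 260 → Growth.

Growth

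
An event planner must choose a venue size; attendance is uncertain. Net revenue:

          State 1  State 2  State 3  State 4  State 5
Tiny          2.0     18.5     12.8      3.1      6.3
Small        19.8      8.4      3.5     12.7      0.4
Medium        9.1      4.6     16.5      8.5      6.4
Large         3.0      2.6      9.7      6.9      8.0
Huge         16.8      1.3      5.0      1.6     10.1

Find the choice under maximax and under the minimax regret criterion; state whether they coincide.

maximax → Small; minimax regret → Small (agree)

Row maxima: Tiny=18.5, Small=19.8, Medium=16.5, Large=9.7, Huge=16.8
Best best-case = 19.8 → Small.
Column bests: State 1=19.8, State 2=18.5, State 3=16.5, State 4=12.7, State 5=10.1.
Tiny regrets: 17.8, 0.0, 3.7, 9.6, 3.8 → max 17.8
Small regrets: 0.0, 10.1, 13.0, 0.0, 9.7 → max 13.0
Medium regrets: 10.7, 13.9, 0.0, 4.2, 3.7 → max 13.9
Large regrets: 16.8, 15.9, 6.8, 5.8, 2.1 → max 16.8
Huge regrets: 3.0, 17.2, 11.5, 11.1, 0.0 → max 17.2
Smallest max regret = 13.0 → Small.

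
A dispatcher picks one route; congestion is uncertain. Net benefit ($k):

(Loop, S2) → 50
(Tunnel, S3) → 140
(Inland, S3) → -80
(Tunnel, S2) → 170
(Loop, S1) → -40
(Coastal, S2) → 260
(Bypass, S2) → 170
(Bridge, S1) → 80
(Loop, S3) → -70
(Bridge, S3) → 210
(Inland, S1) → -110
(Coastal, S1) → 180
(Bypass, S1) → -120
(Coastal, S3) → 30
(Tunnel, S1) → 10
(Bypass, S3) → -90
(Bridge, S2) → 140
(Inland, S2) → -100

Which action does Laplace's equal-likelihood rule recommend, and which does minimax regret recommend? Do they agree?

Row averages: Loop=-20, Bypass=-40/3, Bridge=430/3, Inland=-290/3, Coastal=470/3, Tunnel=320/3
Highest average = 470/3 → Coastal.
Column bests: S1=180, S2=260, S3=210.
Loop regrets: 220, 210, 280 → max 280
Bypass regrets: 300, 90, 300 → max 300
Bridge regrets: 100, 120, 0 → max 120
Inland regrets: 290, 360, 290 → max 360
Coastal regrets: 0, 0, 180 → max 180
Tunnel regrets: 170, 90, 70 → max 170
Smallest max regret = 120 → Bridge.

laplace → Coastal; minimax regret → Bridge (disagree)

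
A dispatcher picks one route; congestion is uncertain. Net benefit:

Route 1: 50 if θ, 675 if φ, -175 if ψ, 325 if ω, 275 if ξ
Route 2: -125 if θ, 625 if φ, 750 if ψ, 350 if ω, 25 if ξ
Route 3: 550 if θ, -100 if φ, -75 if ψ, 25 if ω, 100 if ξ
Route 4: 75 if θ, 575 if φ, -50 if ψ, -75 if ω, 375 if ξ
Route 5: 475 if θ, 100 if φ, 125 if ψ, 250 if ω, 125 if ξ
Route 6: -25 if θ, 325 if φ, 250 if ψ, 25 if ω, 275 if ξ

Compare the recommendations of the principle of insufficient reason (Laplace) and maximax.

Row averages: Route 1=230, Route 2=325, Route 3=100, Route 4=180, Route 5=215, Route 6=170
Highest average = 325 → Route 2.
Row maxima: Route 1=675, Route 2=750, Route 3=550, Route 4=575, Route 5=475, Route 6=325
Best best-case = 750 → Route 2.

laplace → Route 2; maximax → Route 2 (agree)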